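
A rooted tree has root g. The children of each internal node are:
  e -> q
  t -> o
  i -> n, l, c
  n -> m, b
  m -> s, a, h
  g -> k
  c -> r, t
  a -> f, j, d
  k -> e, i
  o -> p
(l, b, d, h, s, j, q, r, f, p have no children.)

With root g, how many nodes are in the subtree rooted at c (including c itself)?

5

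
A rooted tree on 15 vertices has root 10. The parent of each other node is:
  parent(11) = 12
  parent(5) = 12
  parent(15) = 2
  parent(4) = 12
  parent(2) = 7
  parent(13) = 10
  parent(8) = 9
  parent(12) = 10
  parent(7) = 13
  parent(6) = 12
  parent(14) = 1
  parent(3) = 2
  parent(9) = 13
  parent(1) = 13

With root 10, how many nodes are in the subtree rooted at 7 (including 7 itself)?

4

7's subtree: {7, 2, 3, 15}, size 4.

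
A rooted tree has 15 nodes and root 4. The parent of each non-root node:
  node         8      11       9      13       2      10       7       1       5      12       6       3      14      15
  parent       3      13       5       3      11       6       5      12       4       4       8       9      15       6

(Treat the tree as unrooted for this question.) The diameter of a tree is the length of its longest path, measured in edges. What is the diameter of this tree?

A longest path is 14 - 15 - 6 - 8 - 3 - 9 - 5 - 4 - 12 - 1, with 9 edges.

9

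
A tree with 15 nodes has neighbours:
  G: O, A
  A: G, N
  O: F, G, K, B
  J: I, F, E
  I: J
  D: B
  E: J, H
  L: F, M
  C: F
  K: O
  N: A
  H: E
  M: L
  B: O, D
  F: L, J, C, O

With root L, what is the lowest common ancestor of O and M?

Path O→root: O F L; path M→root: M L.
First common node: L.

L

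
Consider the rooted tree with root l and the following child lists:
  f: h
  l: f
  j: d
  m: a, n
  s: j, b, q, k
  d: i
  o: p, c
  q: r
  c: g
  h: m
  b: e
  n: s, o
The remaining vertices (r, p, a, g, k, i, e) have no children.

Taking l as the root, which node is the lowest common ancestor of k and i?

Ancestors of k (toward the root): k, s, n, m, h, f, l.
Ancestors of i: i, d, j, s, n, m, h, f, l.
The deepest node appearing in both lists is s.

s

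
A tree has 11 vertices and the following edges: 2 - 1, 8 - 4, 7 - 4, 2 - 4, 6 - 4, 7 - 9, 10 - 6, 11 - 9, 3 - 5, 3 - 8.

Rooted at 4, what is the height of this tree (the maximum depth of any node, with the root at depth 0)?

3

The longest root-to-leaf path is 4–8–3–5 (3 edges).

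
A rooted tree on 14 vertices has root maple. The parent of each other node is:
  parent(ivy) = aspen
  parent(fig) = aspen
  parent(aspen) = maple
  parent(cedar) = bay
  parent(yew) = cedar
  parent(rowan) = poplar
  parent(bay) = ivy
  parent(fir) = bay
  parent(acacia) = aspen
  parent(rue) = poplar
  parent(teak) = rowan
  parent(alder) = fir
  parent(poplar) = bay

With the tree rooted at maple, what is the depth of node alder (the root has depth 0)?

5

maple – aspen – ivy – bay – fir – alder — 5 edges.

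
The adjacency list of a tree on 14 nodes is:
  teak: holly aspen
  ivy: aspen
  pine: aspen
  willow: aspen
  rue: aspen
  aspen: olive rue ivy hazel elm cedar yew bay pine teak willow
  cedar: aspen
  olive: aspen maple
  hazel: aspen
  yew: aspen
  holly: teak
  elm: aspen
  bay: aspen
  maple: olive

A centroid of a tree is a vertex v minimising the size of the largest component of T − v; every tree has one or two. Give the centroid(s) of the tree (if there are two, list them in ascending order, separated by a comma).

Delete aspen: the remaining components have sizes 2, 2, 1, 1, 1, 1, 1, 1, 1, 1, 1. Max 2 ≤ 7, so aspen is a centroid.
Every other node leaves some component of size > 7, so the centroid is unique.

aspen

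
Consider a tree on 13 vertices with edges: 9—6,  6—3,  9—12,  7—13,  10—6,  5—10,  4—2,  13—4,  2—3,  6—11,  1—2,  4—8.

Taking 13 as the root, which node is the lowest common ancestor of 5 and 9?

6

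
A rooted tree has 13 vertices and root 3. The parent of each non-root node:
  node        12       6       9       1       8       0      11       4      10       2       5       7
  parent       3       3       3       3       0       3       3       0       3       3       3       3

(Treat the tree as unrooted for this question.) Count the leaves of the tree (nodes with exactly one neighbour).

Degree-1 nodes: 1, 2, 4, 5, 6, 7, 8, 9, 10, 11, 12 — 11 of them.

11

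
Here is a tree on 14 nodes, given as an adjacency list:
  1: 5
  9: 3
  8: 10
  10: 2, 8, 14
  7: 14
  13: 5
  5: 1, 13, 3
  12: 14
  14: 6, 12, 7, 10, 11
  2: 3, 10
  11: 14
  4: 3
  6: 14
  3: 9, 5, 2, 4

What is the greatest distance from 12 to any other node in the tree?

6

Distances from 12 peak at 6, attained at 13 (1 also at distance 6).
12 – 14 – 10 – 2 – 3 – 5 – 13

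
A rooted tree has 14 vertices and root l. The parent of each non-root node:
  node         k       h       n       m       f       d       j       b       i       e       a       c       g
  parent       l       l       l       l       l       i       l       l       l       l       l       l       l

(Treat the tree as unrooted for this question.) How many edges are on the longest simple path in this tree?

3

Starting from d, a farthest node is e at distance 3.
One longest path: d–i–l–e.
So the diameter is 3.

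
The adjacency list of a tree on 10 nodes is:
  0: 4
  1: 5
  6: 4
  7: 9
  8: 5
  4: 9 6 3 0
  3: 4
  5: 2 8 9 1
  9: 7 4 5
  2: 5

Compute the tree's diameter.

A longest path is 2–5–9–4–3, with 4 edges.

4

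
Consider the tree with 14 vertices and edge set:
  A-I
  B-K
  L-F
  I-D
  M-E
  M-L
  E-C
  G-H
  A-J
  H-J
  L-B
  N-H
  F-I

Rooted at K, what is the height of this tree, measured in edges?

8

G sits deepest: K → B → L → F → I → A → J → H → G — 8 edges from the root.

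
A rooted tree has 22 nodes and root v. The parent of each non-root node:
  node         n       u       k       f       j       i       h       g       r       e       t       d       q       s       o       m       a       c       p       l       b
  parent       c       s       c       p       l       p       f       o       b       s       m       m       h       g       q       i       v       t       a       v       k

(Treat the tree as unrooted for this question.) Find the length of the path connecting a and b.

7

Walking from a: a – p – i – m – t – c – k – b. Length 7.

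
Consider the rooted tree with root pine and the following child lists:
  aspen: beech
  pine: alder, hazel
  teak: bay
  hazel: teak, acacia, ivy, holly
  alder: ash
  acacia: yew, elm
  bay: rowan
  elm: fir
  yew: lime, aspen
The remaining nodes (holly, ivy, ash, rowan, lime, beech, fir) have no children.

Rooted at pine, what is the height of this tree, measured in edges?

5

The longest root-to-leaf path is pine-hazel-acacia-yew-aspen-beech (5 edges).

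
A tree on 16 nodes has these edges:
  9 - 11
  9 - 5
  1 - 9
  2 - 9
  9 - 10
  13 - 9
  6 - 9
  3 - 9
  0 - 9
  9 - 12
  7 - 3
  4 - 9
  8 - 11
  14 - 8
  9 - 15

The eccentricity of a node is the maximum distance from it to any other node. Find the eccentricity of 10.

4

The node farthest from 10 is 14, via 10-9-11-8-14 — 4 edges.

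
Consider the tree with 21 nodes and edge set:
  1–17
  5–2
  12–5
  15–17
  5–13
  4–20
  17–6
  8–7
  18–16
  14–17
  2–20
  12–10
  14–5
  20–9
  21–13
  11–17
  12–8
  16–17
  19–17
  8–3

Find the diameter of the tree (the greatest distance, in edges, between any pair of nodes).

7

A longest path is 18-16-17-14-5-2-20-4, with 7 edges.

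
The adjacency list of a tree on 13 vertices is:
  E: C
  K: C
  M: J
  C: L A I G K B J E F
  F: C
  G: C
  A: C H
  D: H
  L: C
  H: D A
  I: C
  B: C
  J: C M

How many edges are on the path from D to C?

The path is D - H - A - C, which has 3 edges.

3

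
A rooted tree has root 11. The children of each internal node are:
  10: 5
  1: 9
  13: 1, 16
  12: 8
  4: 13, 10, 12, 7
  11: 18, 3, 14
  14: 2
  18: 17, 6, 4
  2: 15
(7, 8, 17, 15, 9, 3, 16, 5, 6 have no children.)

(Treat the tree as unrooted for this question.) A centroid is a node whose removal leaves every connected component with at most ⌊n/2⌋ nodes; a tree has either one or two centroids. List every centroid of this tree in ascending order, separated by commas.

Delete 4: the remaining components have sizes 8, 4, 2, 2, 1. Max 8 ≤ 9, so 4 is a centroid.
Every other node leaves some component of size > 9, so the centroid is unique.

4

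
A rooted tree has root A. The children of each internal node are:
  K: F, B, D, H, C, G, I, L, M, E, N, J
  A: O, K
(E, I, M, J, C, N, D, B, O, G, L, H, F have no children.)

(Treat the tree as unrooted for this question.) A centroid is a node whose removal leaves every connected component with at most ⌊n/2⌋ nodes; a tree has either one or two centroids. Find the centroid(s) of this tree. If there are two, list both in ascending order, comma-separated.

Removing K splits the tree into components of sizes 2, 1, 1, 1, 1, 1, 1, 1, 1, 1, 1, 1, 1; the largest is 2 ≤ ⌊15/2⌋ = 7.
Every other node leaves some component of size > 7, so the centroid is unique.

K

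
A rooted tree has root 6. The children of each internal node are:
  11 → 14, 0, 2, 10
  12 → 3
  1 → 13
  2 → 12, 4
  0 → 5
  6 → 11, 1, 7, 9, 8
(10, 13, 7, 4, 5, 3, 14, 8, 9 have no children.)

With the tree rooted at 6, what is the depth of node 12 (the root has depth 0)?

3

Path from 6 to 12: 6 → 11 → 2 → 12, which has 3 edges.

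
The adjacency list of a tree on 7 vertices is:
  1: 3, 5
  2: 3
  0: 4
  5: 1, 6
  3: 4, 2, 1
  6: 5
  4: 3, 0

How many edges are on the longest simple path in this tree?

5

BFS from 0 reaches 6 last, at distance 5; BFS from 6 confirms no node is farther.
Path: 0–4–3–1–5–6.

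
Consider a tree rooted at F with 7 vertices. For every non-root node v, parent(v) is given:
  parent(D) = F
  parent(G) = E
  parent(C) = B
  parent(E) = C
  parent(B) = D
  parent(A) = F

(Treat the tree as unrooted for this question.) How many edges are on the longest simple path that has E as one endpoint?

5

The node farthest from E is A, via E–C–B–D–F–A — 5 edges.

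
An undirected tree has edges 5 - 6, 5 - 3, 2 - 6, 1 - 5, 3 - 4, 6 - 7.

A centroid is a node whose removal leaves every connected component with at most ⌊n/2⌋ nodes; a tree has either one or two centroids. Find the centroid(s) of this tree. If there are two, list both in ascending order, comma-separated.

Delete 5: the remaining components have sizes 3, 2, 1. Max 3 ≤ 3, so 5 is a centroid.
Every other node leaves some component of size > 3, so the centroid is unique.

5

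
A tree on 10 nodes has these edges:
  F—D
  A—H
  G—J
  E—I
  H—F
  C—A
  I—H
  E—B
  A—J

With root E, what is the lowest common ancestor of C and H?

H

Ancestors of C (toward the root): C, A, H, I, E.
Ancestors of H: H, I, E.
The deepest node appearing in both lists is H.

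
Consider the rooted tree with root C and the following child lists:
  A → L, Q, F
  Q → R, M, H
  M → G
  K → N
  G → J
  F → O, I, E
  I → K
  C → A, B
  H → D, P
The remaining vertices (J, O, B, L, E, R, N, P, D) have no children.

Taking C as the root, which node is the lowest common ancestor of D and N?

A

Ancestors of D (toward the root): D, H, Q, A, C.
Ancestors of N: N, K, I, F, A, C.
The deepest node appearing in both lists is A.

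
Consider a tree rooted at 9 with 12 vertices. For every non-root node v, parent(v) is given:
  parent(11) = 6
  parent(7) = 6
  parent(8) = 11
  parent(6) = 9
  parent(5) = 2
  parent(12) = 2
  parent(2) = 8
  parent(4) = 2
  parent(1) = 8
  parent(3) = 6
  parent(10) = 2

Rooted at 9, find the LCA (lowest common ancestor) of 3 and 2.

3's ancestor chain is 3, 6, 9 and 2's is 2, 8, 11, 6, 9; they first meet at 6.

6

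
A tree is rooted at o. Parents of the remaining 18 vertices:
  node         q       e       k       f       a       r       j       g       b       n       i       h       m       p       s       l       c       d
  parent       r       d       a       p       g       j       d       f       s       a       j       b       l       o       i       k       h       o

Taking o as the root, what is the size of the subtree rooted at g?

6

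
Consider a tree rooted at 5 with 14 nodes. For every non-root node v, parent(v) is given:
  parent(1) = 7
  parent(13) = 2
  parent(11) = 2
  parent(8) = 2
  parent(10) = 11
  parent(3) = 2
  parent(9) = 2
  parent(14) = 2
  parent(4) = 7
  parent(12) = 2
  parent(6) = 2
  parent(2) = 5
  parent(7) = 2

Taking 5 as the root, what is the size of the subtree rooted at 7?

3

7's subtree: {7, 4, 1}, size 3.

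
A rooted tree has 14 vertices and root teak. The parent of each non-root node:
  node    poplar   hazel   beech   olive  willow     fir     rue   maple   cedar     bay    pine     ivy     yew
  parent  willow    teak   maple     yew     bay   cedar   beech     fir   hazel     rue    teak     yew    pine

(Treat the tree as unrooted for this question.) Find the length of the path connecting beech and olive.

Walking from beech: beech – maple – fir – cedar – hazel – teak – pine – yew – olive. Length 8.

8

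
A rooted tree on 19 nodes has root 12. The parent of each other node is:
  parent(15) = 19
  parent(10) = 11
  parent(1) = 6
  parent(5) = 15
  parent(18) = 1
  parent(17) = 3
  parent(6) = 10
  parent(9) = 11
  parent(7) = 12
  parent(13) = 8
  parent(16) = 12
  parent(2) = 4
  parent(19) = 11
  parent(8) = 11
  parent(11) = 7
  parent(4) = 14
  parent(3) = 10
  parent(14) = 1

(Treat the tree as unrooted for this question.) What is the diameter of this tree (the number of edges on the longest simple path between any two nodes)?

9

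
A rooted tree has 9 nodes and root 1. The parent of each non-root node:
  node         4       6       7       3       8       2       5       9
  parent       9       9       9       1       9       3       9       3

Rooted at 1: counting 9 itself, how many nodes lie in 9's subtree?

6

Descendants of 9 (including itself): 9, 8, 4, 5, 6, 7. That's 6.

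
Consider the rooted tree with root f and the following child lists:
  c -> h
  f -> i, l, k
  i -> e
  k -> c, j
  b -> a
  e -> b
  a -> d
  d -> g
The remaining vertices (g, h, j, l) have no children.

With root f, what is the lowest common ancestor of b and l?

f

b's ancestor chain is b, e, i, f and l's is l, f; they first meet at f.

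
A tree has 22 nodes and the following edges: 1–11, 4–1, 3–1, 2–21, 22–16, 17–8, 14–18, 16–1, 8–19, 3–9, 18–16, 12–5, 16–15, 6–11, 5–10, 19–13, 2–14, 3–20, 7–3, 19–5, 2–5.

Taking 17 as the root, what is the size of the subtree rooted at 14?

13

14's subtree: {14, 18, 16, 1, 15, 22, 11, 3, 4, 6, 9, 20, 7}, size 13.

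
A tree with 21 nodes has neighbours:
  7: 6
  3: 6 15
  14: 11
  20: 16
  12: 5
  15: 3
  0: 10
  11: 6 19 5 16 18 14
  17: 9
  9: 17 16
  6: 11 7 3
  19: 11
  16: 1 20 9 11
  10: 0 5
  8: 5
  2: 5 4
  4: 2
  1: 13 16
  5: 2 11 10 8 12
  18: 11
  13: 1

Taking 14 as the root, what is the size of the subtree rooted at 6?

4

6's subtree: {6, 3, 7, 15}, size 4.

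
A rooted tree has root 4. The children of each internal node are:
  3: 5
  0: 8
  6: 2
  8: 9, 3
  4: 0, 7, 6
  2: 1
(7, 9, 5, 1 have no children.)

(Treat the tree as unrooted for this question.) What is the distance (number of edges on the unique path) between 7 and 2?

3

Walking from 7: 7 - 4 - 6 - 2. Length 3.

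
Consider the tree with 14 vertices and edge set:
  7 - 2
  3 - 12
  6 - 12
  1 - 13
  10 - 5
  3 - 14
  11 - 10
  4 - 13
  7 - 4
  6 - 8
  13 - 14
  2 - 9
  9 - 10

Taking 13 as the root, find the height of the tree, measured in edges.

6

5 sits deepest: 13-4-7-2-9-10-5 — 6 edges from the root.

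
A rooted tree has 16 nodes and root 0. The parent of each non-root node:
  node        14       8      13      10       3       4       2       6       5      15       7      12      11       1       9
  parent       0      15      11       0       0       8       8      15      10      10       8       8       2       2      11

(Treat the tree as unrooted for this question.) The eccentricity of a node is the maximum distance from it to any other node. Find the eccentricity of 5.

The node farthest from 5 is 13 (9 also at distance 6), via 5-10-15-8-2-11-13 — 6 edges.

6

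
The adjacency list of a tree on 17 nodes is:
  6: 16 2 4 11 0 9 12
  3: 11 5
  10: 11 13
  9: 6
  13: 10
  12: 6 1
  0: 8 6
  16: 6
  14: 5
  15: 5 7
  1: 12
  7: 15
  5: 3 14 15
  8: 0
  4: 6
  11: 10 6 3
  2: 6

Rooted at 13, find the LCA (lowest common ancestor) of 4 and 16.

4's ancestor chain is 4, 6, 11, 10, 13 and 16's is 16, 6, 11, 10, 13; they first meet at 6.

6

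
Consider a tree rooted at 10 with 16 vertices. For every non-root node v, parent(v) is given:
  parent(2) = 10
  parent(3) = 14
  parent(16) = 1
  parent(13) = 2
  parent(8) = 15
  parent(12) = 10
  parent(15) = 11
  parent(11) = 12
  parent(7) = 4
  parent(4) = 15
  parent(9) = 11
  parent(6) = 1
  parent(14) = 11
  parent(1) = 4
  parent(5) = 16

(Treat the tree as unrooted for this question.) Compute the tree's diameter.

9

BFS from 13 reaches 5 last, at distance 9; BFS from 5 confirms no node is farther.
Path: 13–2–10–12–11–15–4–1–16–5.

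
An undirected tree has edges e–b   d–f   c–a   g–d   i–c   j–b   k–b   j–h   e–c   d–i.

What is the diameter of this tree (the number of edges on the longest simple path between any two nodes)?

A longest path is h-j-b-e-c-i-d-f, with 7 edges.

7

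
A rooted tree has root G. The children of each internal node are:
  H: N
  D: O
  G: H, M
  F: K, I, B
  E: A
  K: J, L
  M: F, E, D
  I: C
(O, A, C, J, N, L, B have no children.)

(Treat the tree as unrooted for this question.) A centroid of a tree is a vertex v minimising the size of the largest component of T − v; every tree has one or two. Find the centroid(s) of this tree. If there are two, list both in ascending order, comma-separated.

M

Delete M: the remaining components have sizes 7, 3, 2, 2. Max 7 ≤ 7, so M is a centroid.
No neighbour of M does as well, so M is the unique centroid.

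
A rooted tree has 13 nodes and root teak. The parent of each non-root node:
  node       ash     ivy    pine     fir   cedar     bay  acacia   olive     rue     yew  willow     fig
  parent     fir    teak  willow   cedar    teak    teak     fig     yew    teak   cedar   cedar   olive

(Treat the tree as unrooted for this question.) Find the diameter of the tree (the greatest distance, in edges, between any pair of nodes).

6

Starting from acacia, a farthest node is rue at distance 6.
One longest path: acacia – fig – olive – yew – cedar – teak – rue.
So the diameter is 6.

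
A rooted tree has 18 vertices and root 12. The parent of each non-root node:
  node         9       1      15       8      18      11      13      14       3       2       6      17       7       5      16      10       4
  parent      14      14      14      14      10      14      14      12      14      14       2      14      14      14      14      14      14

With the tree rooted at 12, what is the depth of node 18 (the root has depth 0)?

3

Path from 12 to 18: 12 – 14 – 10 – 18, which has 3 edges.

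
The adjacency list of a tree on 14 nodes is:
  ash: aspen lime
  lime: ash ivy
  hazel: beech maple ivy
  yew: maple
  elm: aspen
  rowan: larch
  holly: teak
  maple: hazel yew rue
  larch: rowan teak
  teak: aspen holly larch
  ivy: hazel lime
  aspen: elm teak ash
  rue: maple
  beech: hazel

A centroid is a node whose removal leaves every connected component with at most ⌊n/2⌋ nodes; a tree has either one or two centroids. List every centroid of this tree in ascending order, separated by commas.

ash, lime

Removing ash splits the tree into components of sizes 7, 6; the largest is 7 ≤ ⌊14/2⌋ = 7.
Its neighbour lime also leaves a largest component of size 7, so both are centroids.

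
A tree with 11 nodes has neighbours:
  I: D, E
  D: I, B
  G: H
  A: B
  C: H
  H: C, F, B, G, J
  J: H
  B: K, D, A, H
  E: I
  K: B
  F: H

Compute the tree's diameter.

BFS from E reaches J last, at distance 5; BFS from J confirms no node is farther.
Path: E-I-D-B-H-J.

5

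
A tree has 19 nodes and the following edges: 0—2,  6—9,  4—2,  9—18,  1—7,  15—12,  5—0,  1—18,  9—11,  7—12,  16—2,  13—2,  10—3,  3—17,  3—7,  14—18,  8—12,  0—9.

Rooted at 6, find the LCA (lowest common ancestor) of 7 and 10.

7

Path 7→root: 7 1 18 9 6; path 10→root: 10 3 7 1 18 9 6.
First common node: 7.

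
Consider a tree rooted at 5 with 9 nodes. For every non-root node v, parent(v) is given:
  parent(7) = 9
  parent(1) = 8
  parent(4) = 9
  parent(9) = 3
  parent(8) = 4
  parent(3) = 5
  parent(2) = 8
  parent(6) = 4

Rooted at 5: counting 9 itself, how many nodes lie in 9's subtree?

7

9's subtree: {9, 4, 7, 8, 6, 1, 2}, size 7.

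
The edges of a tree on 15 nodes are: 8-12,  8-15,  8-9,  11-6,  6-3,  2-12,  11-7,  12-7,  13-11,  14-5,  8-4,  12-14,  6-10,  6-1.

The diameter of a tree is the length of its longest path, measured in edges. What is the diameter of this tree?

BFS from 5 reaches 1 last, at distance 6; BFS from 1 confirms no node is farther.
Path: 5-14-12-7-11-6-1.

6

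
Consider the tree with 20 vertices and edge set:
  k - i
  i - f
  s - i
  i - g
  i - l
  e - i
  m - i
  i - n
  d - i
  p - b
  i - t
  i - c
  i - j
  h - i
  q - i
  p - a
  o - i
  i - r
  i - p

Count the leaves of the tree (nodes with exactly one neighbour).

Degree-1 nodes: a, b, c, d, e, f, g, h, j, k, l, m, n, o, q, r, s, t — 18 of them.

18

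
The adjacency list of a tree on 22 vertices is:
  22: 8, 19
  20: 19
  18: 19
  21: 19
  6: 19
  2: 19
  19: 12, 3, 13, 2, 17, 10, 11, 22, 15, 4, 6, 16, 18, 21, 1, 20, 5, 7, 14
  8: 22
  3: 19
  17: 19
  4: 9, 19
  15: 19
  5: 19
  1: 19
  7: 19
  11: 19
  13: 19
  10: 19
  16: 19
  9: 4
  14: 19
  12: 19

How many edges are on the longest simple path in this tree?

BFS from 8 reaches 9 last, at distance 4; BFS from 9 confirms no node is farther.
Path: 8–22–19–4–9.

4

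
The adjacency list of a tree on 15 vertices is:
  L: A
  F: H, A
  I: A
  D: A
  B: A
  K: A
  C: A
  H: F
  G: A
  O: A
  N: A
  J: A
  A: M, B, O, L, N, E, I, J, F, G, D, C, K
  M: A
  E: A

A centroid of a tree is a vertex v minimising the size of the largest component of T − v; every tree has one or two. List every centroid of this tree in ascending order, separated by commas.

If A is removed the pieces have sizes 2, 1, 1, 1, 1, 1, 1, 1, 1, 1, 1, 1, 1, all ≤ ⌊15/2⌋ = 7.
Every other node leaves some component of size > 7, so the centroid is unique.

A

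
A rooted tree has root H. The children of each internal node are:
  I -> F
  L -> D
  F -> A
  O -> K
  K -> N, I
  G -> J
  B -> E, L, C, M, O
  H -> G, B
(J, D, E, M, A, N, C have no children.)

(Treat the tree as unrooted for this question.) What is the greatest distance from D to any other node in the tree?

A farthest node from D is A.
The path D-L-B-O-K-I-F-A has 7 edges.

7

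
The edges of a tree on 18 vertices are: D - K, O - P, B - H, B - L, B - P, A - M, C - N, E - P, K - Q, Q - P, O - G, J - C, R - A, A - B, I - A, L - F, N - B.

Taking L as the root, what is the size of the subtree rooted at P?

The subtree rooted at P contains: P, Q, O, E, K, G, D — 7 nodes.

7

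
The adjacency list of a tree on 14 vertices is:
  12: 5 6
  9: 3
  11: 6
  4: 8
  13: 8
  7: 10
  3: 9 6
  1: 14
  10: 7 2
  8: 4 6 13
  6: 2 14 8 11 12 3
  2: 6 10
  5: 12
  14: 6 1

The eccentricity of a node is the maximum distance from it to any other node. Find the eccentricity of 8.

4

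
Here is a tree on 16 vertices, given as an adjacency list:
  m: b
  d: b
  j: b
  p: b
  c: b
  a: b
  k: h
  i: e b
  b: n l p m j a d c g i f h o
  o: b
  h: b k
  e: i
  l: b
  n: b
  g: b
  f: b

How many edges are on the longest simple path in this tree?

4

Starting from e, a farthest node is k at distance 4.
One longest path: e – i – b – h – k.
So the diameter is 4.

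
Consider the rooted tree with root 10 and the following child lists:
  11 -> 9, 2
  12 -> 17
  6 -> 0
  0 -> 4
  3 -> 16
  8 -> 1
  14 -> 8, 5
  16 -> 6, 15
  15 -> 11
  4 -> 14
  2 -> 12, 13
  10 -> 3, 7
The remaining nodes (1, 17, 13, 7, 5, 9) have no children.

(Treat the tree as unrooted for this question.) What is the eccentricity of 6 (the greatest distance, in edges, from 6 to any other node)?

The node farthest from 6 is 17, via 6-16-15-11-2-12-17 — 6 edges.

6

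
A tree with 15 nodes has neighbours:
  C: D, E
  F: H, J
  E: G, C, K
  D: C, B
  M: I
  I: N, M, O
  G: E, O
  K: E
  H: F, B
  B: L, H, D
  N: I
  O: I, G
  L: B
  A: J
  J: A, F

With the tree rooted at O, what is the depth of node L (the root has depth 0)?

6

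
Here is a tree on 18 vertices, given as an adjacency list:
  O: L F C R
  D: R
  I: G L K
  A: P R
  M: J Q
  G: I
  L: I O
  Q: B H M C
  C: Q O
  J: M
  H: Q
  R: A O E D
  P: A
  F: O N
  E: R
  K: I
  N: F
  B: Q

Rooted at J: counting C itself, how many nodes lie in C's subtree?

13

The subtree rooted at C contains: C, O, R, F, L, E, A, D, N, I, P, K, G — 13 nodes.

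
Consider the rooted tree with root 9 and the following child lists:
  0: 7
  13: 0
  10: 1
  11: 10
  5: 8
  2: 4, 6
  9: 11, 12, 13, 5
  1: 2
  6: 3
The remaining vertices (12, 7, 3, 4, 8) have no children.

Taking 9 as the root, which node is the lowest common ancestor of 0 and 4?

9

Path 0→root: 0 13 9; path 4→root: 4 2 1 10 11 9.
First common node: 9.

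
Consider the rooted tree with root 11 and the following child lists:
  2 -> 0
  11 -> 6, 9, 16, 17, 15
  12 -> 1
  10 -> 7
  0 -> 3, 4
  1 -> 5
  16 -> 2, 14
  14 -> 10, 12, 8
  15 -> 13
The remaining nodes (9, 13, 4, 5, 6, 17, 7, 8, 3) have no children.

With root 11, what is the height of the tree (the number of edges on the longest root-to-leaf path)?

5

A deepest node is 5, reached by 11–16–14–12–1–5.
That path has 5 edges, so the height is 5.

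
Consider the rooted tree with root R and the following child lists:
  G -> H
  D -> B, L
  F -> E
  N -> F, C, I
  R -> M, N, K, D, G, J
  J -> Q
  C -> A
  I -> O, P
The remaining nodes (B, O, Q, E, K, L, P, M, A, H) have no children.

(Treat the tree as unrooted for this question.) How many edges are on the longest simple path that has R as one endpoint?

A farthest node from R is A (O, P, E also at distance 3).
The path R–N–C–A has 3 edges.

3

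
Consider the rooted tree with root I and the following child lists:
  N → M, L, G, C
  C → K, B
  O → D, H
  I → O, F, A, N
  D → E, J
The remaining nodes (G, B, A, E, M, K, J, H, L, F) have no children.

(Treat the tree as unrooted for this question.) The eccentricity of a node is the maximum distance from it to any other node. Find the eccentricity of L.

5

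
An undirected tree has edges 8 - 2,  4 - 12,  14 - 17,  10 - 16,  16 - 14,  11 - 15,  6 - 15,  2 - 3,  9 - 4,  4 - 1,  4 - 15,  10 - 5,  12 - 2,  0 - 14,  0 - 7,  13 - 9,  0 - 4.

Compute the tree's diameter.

BFS from 8 reaches 5 last, at distance 8; BFS from 5 confirms no node is farther.
Path: 8 - 2 - 12 - 4 - 0 - 14 - 16 - 10 - 5.

8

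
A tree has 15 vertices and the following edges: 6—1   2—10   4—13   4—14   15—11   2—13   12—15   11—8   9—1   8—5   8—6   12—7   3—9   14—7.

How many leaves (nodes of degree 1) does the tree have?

Degree-1 nodes: 3, 5, 10 — 3 of them.

3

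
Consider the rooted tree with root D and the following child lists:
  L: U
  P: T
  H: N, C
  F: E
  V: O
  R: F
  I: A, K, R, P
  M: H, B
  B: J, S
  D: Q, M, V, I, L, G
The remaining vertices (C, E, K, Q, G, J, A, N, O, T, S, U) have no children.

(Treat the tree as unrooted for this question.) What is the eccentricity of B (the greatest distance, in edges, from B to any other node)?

6

Distances from B peak at 6, attained at E.
B-M-D-I-R-F-E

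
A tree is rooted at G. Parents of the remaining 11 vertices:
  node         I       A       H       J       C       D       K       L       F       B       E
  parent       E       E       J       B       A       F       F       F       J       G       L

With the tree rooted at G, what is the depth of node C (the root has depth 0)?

Climbing from C to the root: C → A → E → L → F → J → B → G. That's 7 steps.

7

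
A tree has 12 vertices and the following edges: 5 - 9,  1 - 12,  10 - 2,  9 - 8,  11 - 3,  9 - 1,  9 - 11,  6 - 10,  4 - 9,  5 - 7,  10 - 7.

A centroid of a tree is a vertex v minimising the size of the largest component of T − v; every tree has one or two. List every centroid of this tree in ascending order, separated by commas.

Removing 9 splits the tree into components of sizes 5, 2, 2, 1, 1; the largest is 5 ≤ ⌊12/2⌋ = 6.
Every other node leaves some component of size > 6, so the centroid is unique.

9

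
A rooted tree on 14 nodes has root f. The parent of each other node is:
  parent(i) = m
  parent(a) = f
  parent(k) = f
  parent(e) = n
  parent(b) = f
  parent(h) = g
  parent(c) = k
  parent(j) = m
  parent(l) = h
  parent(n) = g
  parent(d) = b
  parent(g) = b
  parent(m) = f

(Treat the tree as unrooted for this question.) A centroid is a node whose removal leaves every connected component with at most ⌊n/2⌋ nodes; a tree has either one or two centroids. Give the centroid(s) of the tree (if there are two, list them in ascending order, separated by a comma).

b, f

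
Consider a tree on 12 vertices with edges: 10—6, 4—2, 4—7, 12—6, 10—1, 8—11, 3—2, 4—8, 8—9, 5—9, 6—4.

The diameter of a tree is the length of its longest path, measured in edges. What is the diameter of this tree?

6

A longest path is 1 - 10 - 6 - 4 - 8 - 9 - 5, with 6 edges.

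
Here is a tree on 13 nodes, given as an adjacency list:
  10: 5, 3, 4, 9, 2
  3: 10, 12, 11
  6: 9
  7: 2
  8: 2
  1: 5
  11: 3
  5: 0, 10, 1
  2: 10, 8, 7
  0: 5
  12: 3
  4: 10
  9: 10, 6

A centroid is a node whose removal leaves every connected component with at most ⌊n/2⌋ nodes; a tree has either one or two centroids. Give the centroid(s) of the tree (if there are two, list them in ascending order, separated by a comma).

Delete 10: the remaining components have sizes 3, 3, 3, 2, 1. Max 3 ≤ 6, so 10 is a centroid.
No neighbour of 10 does as well, so 10 is the unique centroid.

10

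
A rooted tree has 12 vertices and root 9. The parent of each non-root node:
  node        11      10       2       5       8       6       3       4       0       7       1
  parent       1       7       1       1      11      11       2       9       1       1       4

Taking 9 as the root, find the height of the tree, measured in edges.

4

A deepest node is 6, reached by 9-4-1-11-6.
That path has 4 edges, so the height is 4.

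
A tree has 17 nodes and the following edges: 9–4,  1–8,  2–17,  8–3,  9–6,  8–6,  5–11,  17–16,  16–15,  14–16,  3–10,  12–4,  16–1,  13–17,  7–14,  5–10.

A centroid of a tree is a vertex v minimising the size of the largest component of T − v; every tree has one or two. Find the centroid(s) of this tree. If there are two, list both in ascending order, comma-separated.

If 8 is removed the pieces have sizes 8, 4, 4, all ≤ ⌊17/2⌋ = 8.
Every other node leaves some component of size > 8, so the centroid is unique.

8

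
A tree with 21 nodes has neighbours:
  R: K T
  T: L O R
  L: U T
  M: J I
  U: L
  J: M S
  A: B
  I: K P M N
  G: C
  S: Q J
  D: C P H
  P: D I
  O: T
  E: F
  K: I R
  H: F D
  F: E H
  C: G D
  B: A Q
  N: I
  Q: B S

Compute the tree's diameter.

BFS from U reaches A last, at distance 11; BFS from A confirms no node is farther.
Path: U – L – T – R – K – I – M – J – S – Q – B – A.

11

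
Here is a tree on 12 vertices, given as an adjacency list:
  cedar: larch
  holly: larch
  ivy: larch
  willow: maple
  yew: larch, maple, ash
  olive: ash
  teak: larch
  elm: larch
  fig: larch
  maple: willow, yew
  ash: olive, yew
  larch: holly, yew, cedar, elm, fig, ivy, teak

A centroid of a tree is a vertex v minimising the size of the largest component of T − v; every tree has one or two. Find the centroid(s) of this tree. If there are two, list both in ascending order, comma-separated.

Removing larch splits the tree into components of sizes 5, 1, 1, 1, 1, 1, 1; the largest is 5 ≤ ⌊12/2⌋ = 6.
Every other node leaves some component of size > 6, so the centroid is unique.

larch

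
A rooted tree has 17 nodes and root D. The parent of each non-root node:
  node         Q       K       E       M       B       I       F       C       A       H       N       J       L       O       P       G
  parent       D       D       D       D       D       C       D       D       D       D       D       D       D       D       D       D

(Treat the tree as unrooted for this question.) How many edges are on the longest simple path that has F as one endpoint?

3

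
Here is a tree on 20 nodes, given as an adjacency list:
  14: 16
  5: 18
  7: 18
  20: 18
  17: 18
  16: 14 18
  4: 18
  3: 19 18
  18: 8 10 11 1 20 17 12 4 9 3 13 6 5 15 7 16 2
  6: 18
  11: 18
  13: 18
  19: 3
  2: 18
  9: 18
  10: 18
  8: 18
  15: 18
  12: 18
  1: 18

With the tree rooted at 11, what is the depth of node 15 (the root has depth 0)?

Path from 11 to 15: 11 – 18 – 15, which has 2 edges.

2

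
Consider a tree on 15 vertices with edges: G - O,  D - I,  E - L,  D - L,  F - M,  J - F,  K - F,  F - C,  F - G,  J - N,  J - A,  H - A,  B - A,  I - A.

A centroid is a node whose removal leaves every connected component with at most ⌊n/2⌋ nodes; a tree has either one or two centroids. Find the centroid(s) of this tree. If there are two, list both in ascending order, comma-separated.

J

Delete J: the remaining components have sizes 7, 6, 1. Max 7 ≤ 7, so J is a centroid.
No neighbour of J does as well, so J is the unique centroid.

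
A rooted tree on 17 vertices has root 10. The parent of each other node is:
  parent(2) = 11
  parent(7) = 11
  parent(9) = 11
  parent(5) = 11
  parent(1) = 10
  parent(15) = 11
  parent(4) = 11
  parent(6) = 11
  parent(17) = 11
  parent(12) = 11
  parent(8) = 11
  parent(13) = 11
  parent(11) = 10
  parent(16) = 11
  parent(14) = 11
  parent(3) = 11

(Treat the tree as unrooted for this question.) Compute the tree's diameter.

3

A longest path is 1–10–11–2, with 3 edges.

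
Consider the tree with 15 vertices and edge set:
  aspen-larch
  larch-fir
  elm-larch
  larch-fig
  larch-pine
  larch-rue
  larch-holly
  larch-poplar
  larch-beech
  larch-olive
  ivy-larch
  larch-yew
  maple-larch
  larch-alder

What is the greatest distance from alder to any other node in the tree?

Distances from alder peak at 2, attained at fir (pine, poplar, maple, elm, rue, beech, holly, olive, aspen, ivy, fig, yew also at distance 2).
alder – larch – fir

2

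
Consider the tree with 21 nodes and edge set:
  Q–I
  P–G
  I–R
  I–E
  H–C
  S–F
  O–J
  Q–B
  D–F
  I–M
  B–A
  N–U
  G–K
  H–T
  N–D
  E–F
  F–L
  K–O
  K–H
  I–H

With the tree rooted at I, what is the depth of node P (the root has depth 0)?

4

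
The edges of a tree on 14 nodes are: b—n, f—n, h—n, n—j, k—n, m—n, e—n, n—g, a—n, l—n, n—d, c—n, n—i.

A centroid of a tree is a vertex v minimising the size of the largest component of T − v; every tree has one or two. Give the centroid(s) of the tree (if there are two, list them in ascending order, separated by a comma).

n

Removing n splits the tree into components of sizes 1, 1, 1, 1, 1, 1, 1, 1, 1, 1, 1, 1, 1; the largest is 1 ≤ ⌊14/2⌋ = 7.
Every other node leaves some component of size > 7, so the centroid is unique.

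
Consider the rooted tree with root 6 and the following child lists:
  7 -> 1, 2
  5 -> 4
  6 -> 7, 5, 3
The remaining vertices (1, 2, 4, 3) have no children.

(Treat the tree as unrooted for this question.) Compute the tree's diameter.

A longest path is 1 – 7 – 6 – 5 – 4, with 4 edges.

4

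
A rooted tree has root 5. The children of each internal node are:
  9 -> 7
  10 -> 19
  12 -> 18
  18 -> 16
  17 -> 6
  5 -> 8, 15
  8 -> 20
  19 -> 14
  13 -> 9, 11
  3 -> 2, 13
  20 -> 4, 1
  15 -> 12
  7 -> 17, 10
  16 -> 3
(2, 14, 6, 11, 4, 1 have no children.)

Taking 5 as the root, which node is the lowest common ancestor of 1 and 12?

5

Path 1→root: 1 20 8 5; path 12→root: 12 15 5.
First common node: 5.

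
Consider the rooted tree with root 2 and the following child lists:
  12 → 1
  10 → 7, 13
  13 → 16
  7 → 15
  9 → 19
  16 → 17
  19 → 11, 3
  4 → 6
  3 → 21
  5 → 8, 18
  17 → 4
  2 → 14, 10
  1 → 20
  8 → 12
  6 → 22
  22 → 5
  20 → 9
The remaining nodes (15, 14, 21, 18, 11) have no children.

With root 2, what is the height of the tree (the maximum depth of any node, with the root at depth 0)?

16

21 sits deepest: 2–10–13–16–17–4–6–22–5–8–12–1–20–9–19–3–21 — 16 edges from the root.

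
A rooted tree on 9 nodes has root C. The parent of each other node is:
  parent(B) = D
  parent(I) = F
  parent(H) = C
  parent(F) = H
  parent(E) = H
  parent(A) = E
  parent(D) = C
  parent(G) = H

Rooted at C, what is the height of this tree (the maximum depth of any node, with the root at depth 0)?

3

The longest root-to-leaf path is C-H-E-A (3 edges).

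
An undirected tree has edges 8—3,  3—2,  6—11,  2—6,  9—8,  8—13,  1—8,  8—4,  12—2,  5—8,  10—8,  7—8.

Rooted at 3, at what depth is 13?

3 → 8 → 13 — 2 edges.

2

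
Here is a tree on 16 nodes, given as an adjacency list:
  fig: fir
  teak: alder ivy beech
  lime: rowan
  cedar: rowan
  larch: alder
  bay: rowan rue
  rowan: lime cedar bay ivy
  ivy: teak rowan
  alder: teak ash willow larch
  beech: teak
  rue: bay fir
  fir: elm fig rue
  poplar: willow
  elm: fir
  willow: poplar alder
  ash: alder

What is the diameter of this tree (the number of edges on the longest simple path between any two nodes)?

9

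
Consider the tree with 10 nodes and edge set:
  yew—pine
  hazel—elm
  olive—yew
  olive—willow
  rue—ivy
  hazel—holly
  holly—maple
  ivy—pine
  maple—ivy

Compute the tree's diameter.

8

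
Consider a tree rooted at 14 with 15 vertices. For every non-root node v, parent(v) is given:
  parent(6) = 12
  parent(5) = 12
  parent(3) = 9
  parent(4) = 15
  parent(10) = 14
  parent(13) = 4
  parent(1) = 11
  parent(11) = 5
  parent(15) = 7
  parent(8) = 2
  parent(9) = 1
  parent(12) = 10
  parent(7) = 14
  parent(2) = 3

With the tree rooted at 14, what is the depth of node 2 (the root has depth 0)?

8

Climbing from 2 to the root: 2 → 3 → 9 → 1 → 11 → 5 → 12 → 10 → 14. That's 8 steps.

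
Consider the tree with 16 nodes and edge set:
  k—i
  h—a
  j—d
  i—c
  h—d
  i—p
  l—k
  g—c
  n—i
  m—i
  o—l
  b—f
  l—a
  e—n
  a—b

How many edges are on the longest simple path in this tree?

Starting from g, a farthest node is j at distance 8.
One longest path: g-c-i-k-l-a-h-d-j.
So the diameter is 8.

8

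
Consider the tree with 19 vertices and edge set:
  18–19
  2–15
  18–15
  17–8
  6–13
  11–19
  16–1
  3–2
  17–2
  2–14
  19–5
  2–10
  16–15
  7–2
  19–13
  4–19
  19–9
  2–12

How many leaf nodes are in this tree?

12

The leaves are 1, 3, 4, 5, 6, 7, 8, 9, 10, 11, 12, 14.
That is 12 leaves.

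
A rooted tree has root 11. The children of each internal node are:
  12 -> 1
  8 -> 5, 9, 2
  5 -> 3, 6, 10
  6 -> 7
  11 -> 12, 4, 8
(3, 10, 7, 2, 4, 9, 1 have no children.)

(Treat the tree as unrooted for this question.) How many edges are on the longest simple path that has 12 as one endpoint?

Distances from 12 peak at 5, attained at 7.
12–11–8–5–6–7

5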